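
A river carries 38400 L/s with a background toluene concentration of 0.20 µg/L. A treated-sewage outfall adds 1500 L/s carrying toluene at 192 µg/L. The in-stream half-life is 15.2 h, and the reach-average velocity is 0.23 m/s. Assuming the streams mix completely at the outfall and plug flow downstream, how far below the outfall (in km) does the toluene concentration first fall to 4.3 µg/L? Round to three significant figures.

Mass balance: C = (38400·0.2000 + 1500·192.0) / 39900 = 295700/39900 = 7.411 µg/L.
Half-life 15.2 h → k = ln 2 / 15.2 = 0.04560 h⁻¹ = 1.094 d⁻¹.
Set 7.411·exp(−k·t) = 4.3 → t = ln(7.411/4.3)/k = 42970 s = 11.94 h.
Distance = v·t = 0.23·42970 = 9883 m = 9.883 km.

9.88 km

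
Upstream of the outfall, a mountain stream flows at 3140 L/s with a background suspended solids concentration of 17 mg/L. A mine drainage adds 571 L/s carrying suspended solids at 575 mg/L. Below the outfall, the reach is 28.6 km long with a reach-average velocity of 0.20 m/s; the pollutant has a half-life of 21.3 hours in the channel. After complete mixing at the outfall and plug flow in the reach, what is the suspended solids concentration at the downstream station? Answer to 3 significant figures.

Conservation of mass: C = (3140·17.00 + 571.0·575.0) / 3711 = 381700/3711 = 102.9 mg/L.
Travel time t = 28.6·1000 / 0.20 = 143000 s = 39.72 h.
Half-life 21.3 h → k = ln 2 / 21.3 = 0.03254 h⁻¹ = 0.7810 d⁻¹.
After decay, C = 102.9 × e^(−kt) = 102.9 × 0.2745 = 28.24 mg/L.

28.2 mg/L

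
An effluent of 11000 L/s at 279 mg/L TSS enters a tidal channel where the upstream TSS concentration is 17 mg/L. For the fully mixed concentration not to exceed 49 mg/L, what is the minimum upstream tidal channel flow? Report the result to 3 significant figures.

79100 L/s

Set C_mix = 49: (Q·17.00 + 11000·279.0) / (Q + 11000) = 49
→ Q = 11000·(279.0 − 49)/(49 − 17.00) = 79060 L/s.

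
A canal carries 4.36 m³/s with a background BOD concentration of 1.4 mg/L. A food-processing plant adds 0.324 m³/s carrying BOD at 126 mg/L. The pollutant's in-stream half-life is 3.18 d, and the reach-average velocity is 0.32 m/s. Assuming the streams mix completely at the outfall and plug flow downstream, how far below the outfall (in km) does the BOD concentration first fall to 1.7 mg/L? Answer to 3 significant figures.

Mixed concentration C = ΣQC/ΣQ = (4.360·1.400 + 0.3240·126.0) / 4.684 = 46.93/4.684 = 10.02 mg/L.
Half-life 3.18 d → k = ln 2 / 3.18 = 0.2180 d⁻¹.
Set 10.02·exp(−k·t) = 1.7 → t = ln(10.02/1.7)/k = 703100 s = 195.3 h.
Distance = v·t = 0.32·703100 = 225000 m = 225.0 km.

225 km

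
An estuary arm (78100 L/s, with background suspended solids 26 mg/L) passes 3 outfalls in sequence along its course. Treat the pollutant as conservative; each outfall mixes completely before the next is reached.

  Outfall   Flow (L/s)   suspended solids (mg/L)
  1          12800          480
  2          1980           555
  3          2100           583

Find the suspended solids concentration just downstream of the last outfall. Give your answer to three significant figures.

111 mg/L

After outfall 1: Q = 78100 + 12800 = 90900 L/s; C = (78100·26.00 + 12800·480.0)/90900 = 89.93 mg/L.
After outfall 2: Q = 90900 + 1980 = 92880 L/s; C = (90900·89.93 + 1980·555.0)/92880 = 99.84 mg/L.
After outfall 3: Q = 92880 + 2100 = 94980 L/s; C = (92880·99.84 + 2100·583.0)/94980 = 110.5 mg/L.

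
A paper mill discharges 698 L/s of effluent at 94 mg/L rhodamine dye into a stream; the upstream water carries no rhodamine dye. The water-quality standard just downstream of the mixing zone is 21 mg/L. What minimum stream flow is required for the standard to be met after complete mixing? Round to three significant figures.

2430 L/s

Set C_mix = 21: (Q·0 + 698.0·94.00) / (Q + 698.0) = 21
→ Q = 698.0·(94.00 − 21)/(21 − 0) = 2426 L/s.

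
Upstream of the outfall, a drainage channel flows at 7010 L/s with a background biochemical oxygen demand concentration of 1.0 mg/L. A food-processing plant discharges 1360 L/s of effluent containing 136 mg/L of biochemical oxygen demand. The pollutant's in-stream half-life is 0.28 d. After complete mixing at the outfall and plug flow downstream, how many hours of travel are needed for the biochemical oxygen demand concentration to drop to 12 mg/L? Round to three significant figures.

6.28 h

Mixed concentration C = ΣQC/ΣQ = (7010·1.000 + 1360·136.0) / 8370 = 192000/8370 = 22.94 mg/L.
Half-life 0.28 d → k = ln 2 / 0.28 = 2.476 d⁻¹.
22.94·exp(−k·t) = 12 → t = ln(22.94/12)/k = 22610 s = 6.280 h.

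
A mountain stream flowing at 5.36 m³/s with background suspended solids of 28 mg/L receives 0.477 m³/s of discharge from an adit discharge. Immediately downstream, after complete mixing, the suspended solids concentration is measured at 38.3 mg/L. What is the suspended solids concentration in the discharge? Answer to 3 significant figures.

Mass balance: 5.360·28.00 + 0.4770·Cₑ = 5.837·38.30
→ Cₑ = (5.837·38.30 − 5.360·28.00) / 0.4770 = 154.0 mg/L.

154 mg/L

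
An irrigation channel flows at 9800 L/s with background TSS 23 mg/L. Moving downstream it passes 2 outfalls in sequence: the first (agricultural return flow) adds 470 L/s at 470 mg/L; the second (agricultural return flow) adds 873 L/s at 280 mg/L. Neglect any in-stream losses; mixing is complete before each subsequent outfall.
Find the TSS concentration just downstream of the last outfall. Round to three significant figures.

Below outfall 1: Q → 10270 L/s, C = (9800·23.00 + 470.0·470.0)/10270 = 43.46 mg/L.
Below outfall 2: Q → 11140 L/s, C = (10270·43.46 + 873.0·280.0)/11140 = 61.99 mg/L.

62.0 mg/L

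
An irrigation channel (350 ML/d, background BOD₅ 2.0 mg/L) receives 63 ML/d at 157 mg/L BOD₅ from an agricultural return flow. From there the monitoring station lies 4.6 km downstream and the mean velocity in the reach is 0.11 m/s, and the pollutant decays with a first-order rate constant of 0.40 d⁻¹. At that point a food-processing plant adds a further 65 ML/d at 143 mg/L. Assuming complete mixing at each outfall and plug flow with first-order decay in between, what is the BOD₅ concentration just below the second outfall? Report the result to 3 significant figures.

37.7 mg/L

Conservation of mass: C = (350.0·2.000 + 63.00·157.0) / 413.0 = 10590/413.0 = 25.64 mg/L; combined flow 413.0 ML/d.
Travel time t = 4.6·1000 / 0.11 = 41820 s = 11.62 h.
First-order decay: C = 25.64·exp(−k·t) = 25.64·0.8240 = 21.13 mg/L.
Second outfall: C = (413.0·21.13 + 65.00·143.0)/478.0 = 37.70 mg/L.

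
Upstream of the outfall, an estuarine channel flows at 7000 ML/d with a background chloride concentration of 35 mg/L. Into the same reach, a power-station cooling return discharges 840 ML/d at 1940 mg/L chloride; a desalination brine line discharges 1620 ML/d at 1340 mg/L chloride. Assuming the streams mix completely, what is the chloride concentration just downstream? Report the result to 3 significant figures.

428 mg/L

Flow-weighted average: C = (7000·35.00 + 840.0·1940 + 1620·1340) / 9460 = 4045000/9460 = 427.6 mg/L.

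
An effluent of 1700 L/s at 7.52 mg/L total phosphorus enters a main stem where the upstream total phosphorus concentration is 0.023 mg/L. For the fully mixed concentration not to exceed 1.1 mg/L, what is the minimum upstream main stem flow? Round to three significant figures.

10100 L/s

Set C_mix = 1.1: (Q·0.02300 + 1700·7.520) / (Q + 1700) = 1.1
→ Q = 1700·(7.520 − 1.1)/(1.1 − 0.02300) = 10130 L/s.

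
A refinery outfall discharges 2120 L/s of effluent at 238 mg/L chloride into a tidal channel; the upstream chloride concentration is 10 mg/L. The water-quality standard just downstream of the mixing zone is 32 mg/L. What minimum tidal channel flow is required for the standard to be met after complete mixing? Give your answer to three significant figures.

Set C_mix = 32: (Q·10.00 + 2120·238.0) / (Q + 2120) = 32
→ Q = 2120·(238.0 − 32)/(32 − 10.00) = 19850 L/s.

19900 L/s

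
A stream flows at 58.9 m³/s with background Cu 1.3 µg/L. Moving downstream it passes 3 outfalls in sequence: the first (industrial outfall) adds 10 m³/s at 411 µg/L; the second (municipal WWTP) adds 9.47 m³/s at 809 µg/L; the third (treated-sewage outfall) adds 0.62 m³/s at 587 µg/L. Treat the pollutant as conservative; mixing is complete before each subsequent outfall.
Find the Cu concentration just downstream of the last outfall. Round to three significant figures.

155 µg/L

Outfall 1: combined Q = 68.90 m³/s; C = (58.90·1.300 + 10.00·411.0)/68.90 = 60.76 µg/L.
Outfall 2: combined Q = 78.37 m³/s; C = (68.90·60.76 + 9.470·809.0)/78.37 = 151.2 µg/L.
Outfall 3: combined Q = 78.99 m³/s; C = (78.37·151.2 + 0.6200·587.0)/78.99 = 154.6 µg/L.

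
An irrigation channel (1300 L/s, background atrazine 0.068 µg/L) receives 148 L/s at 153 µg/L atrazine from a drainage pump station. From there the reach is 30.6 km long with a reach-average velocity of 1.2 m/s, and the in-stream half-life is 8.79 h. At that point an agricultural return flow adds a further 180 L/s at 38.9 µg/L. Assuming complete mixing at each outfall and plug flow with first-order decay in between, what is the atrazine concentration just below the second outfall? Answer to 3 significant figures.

Mixed concentration C = ΣQC/ΣQ = (1300·0.06800 + 148.0·153.0) / 1448 = 22730/1448 = 15.70 µg/L; combined flow 1448 L/s.
Travel time t = 30.6·1000 / 1.2 = 25500 s = 7.083 h.
Half-life 8.79 h → k = ln 2 / 8.79 = 0.07886 h⁻¹ = 1.893 d⁻¹.
First-order decay: C = 15.70·exp(−k·t) = 15.70·0.5720 = 8.980 µg/L.
Second outfall: C = (1448·8.980 + 180.0·38.90)/1628 = 12.29 µg/L.

12.3 µg/L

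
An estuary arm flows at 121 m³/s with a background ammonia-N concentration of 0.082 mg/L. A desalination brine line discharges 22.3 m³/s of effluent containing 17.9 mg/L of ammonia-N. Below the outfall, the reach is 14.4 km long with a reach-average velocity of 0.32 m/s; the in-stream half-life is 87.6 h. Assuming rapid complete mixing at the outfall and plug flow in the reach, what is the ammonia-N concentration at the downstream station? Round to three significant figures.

2.59 mg/L

Conservation of mass: C = (121.0·0.08200 + 22.30·17.90) / 143.3 = 409.1/143.3 = 2.855 mg/L.
Travel time t = 14.4·1000 / 0.32 = 45000 s = 12.50 h.
Half-life 87.6 h → k = ln 2 / 87.6 = 0.007913 h⁻¹ = 0.1899 d⁻¹.
First-order decay: C = 2.855·exp(−k·t) = 2.855·0.9058 = 2.586 mg/L.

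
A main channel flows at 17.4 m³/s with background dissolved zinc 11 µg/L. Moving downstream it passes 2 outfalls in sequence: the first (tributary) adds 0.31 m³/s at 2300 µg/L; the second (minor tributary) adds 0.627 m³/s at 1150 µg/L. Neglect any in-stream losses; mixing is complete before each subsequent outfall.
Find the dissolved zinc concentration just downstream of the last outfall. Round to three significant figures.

88.6 µg/L

After outfall 1: Q = 17.40 + 0.3100 = 17.71 m³/s; C = (17.40·11.00 + 0.3100·2300)/17.71 = 51.07 µg/L.
After outfall 2: Q = 17.71 + 0.6270 = 18.34 m³/s; C = (17.71·51.07 + 0.6270·1150)/18.34 = 88.64 µg/L.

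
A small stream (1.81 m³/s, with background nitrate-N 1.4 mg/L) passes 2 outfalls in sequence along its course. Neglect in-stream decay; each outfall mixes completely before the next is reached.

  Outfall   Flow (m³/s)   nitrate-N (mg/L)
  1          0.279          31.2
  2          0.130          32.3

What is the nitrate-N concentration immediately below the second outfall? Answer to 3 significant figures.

6.96 mg/L

Outfall 1: combined Q = 2.089 m³/s; C = (1.810·1.400 + 0.2790·31.20)/2.089 = 5.380 mg/L.
Outfall 2: combined Q = 2.219 m³/s; C = (2.089·5.380 + 0.1300·32.30)/2.219 = 6.957 mg/L.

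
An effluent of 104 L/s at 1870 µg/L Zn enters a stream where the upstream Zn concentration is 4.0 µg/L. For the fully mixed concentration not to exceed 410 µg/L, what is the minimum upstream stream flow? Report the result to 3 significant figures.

Set C_mix = 410: (Q·4.000 + 104.0·1870) / (Q + 104.0) = 410
→ Q = 104.0·(1870 − 410)/(410 − 4.000) = 374.0 L/s.

374 L/s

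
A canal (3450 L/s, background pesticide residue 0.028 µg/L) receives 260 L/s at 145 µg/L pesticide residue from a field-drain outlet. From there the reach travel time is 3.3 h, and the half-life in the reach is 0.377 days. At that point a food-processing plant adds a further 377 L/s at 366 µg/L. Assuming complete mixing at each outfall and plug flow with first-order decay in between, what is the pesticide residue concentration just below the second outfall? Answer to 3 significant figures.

40.9 µg/L

Conservation of mass: C = (3450·0.02800 + 260.0·145.0) / 3710 = 37800/3710 = 10.19 µg/L; combined flow 3710 L/s.
Half-life 0.377 d → k = ln 2 / 0.377 = 1.839 d⁻¹.
Applying C = C₀e^(−kt): 10.19 × 0.7766 = 7.912 µg/L.
At the second outfall, C = (3710·7.912 + 377.0·366.0) / (3710 + 377.0) = 40.94 µg/L.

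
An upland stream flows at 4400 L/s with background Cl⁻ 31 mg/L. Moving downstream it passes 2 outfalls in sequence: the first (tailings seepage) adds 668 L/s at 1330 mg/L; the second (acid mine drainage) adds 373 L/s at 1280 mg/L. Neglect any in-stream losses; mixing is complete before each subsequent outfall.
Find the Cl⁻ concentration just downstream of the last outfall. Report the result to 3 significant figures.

Outfall 1: combined Q = 5068 L/s; C = (4400·31.00 + 668.0·1330)/5068 = 202.2 mg/L.
Outfall 2: combined Q = 5441 L/s; C = (5068·202.2 + 373.0·1280)/5441 = 276.1 mg/L.

276 mg/L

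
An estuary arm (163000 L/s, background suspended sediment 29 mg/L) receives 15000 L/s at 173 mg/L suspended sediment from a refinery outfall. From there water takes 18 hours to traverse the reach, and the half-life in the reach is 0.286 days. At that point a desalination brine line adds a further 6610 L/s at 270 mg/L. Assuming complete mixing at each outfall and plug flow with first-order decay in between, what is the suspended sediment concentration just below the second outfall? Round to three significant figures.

16.1 mg/L

Conservation of mass: C = (163000·29.00 + 15000·173.0) / 178000 = 7322000/178000 = 41.13 mg/L; combined flow 178000 L/s.
Half-life 0.286 d → k = ln 2 / 0.286 = 2.424 d⁻¹.
First-order decay: C = 41.13·exp(−k·t) = 41.13·0.1624 = 6.680 mg/L.
At the second outfall, C = (178000·6.680 + 6610·270.0) / (178000 + 6610) = 16.11 mg/L.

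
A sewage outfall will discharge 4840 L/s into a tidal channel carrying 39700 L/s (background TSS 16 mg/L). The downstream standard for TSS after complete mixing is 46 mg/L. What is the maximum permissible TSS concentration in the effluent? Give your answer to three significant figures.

At the limit, (Qr·Cr + Qe·Cₑ)/(Qr + Qe) = 46:
Cₑ = (44540·46 − 39700·16.00) / 4840 = 292.1 mg/L.

292 mg/L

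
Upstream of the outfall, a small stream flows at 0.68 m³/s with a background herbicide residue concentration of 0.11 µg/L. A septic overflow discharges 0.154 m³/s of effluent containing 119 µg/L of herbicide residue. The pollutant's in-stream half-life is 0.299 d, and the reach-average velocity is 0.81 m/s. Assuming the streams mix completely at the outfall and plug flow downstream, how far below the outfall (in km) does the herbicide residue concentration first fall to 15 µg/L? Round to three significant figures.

11.6 km

After mixing, C = (0.6800·0.1100 + 0.1540·119.0) / 0.8340 = 18.40/0.8340 = 22.06 µg/L.
Half-life 0.299 d → k = ln 2 / 0.299 = 2.318 d⁻¹.
Set 22.06·exp(−k·t) = 15 → t = ln(22.06/15)/k = 14380 s = 3.995 h.
Distance = v·t = 0.81·14380 = 11650 m = 11.65 km.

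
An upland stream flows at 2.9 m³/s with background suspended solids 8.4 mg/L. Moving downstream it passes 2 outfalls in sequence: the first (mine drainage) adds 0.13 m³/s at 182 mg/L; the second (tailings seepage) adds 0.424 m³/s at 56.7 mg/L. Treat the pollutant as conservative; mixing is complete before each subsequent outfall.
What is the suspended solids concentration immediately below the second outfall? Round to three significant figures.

Below outfall 1: Q → 3.030 m³/s, C = (2.900·8.400 + 0.1300·182.0)/3.030 = 15.85 mg/L.
Below outfall 2: Q → 3.454 m³/s, C = (3.030·15.85 + 0.4240·56.70)/3.454 = 20.86 mg/L.

20.9 mg/L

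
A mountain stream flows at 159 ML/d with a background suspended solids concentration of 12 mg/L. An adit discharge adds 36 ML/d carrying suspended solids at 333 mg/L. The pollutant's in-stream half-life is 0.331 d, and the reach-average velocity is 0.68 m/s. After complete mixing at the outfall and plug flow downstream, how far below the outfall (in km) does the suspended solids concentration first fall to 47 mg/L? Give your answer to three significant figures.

11.7 km

After mixing, C = (159.0·12.00 + 36.00·333.0) / 195.0 = 13900/195.0 = 71.26 mg/L.
Half-life 0.331 d → k = ln 2 / 0.331 = 2.094 d⁻¹.
Set 71.26·exp(−k·t) = 47 → t = ln(71.26/47)/k = 17170 s = 4.770 h.
Distance = v·t = 0.68·17170 = 11680 m = 11.68 km.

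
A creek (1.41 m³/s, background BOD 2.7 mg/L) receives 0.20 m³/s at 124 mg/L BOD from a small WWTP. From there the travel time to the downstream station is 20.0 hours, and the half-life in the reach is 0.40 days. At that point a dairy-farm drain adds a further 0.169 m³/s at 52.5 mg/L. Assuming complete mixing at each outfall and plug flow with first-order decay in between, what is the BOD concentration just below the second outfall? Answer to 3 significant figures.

8.78 mg/L

Conservation of mass: C = (1.410·2.700 + 0.2000·124.0) / 1.610 = 28.61/1.610 = 17.77 mg/L; combined flow 1.610 m³/s.
Half-life 0.40 d → k = ln 2 / 0.40 = 1.733 d⁻¹.
After decay, C = 17.77 × e^(−kt) = 17.77 × 0.2360 = 4.193 mg/L.
Second outfall: C = (1.610·4.193 + 0.1690·52.50)/1.779 = 8.782 mg/L.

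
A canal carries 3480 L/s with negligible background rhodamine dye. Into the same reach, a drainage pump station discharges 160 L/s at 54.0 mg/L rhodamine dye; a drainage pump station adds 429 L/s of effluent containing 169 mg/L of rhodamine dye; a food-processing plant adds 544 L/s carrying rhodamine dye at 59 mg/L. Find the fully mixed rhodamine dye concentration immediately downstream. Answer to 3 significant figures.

24.5 mg/L

After mixing, C = (3480·0 + 160.0·54.00 + 429.0·169.0 + 544.0·59.00) / 4613 = 113200/4613 = 24.55 mg/L.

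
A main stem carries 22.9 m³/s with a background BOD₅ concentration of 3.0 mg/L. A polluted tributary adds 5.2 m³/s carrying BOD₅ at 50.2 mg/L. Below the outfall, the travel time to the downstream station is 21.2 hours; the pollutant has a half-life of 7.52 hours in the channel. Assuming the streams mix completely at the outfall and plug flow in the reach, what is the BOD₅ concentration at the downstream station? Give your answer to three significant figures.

After mixing, C = (22.90·3.000 + 5.200·50.20) / 28.10 = 329.7/28.10 = 11.73 mg/L.
Half-life 7.52 h → k = ln 2 / 7.52 = 0.09217 h⁻¹ = 2.212 d⁻¹.
Applying C = C₀e^(−kt): 11.73 × 0.1417 = 1.663 mg/L.

1.66 mg/L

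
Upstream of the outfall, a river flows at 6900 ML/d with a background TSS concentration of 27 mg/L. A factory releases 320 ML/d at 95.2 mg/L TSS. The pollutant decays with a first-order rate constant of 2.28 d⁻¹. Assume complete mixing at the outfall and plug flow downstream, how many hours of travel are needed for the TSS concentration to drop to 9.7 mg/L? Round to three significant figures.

After mixing, C = (6900·27.00 + 320.0·95.20) / 7220 = 216800/7220 = 30.02 mg/L.
30.02·exp(−k·t) = 9.7 → t = ln(30.02/9.7)/k = 42810 s = 11.89 h.

11.9 h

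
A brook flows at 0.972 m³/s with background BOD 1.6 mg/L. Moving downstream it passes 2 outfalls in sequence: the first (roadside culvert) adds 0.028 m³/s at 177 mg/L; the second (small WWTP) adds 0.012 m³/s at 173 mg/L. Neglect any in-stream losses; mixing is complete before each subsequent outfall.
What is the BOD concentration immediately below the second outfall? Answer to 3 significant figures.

8.49 mg/L

Below outfall 1: Q → 1.000 m³/s, C = (0.9720·1.600 + 0.02800·177.0)/1.000 = 6.511 mg/L.
Below outfall 2: Q → 1.012 m³/s, C = (1.000·6.511 + 0.01200·173.0)/1.012 = 8.485 mg/L.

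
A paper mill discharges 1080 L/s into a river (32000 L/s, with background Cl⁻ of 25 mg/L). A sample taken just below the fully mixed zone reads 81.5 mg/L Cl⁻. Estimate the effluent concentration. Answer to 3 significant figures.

Mass balance: 32000·25.00 + 1080·Cₑ = 33080·81.50
→ Cₑ = (33080·81.50 − 32000·25.00) / 1080 = 1756 mg/L.

1760 mg/L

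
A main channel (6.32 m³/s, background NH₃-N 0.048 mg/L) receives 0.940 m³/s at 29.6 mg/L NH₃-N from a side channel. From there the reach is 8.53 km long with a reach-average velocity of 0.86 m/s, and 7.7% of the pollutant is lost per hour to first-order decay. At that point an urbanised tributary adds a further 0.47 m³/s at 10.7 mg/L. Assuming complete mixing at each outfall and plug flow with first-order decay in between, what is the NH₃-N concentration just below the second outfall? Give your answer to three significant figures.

After mixing, C = (6.320·0.04800 + 0.9400·29.60) / 7.260 = 28.13/7.260 = 3.874 mg/L; combined flow 7.260 m³/s.
Travel time t = 8.53·1000 / 0.86 = 9919 s = 2.755 h.
7.7%/h lost → k = −ln(1 − 0.077) = 0.08013 h⁻¹.
First-order decay: C = 3.874·exp(−k·t) = 3.874·0.8019 = 3.107 mg/L.
Second outfall: C = (7.260·3.107 + 0.4700·10.70)/7.730 = 3.569 mg/L.

3.57 mg/L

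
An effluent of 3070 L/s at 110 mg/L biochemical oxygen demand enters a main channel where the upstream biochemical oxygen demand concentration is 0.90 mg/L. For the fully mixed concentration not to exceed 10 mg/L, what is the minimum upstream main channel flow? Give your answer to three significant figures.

Set C_mix = 10: (Q·0.9000 + 3070·110.0) / (Q + 3070) = 10
→ Q = 3070·(110.0 − 10)/(10 − 0.9000) = 33740 L/s.

33700 L/s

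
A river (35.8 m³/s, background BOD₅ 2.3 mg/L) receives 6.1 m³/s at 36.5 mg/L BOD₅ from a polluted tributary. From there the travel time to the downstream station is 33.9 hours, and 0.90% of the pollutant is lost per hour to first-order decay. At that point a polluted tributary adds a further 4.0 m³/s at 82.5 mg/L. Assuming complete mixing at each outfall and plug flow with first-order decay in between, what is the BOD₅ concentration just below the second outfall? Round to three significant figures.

Mixed concentration C = ΣQC/ΣQ = (35.80·2.300 + 6.100·36.50) / 41.90 = 305.0/41.90 = 7.279 mg/L; combined flow 41.90 m³/s.
0.90%/h lost → k = −ln(1 − 0.009) = 0.009041 h⁻¹.
Applying C = C₀e^(−kt): 7.279 × 0.7360 = 5.358 mg/L.
Second outfall: C = (41.90·5.358 + 4.000·82.50)/45.90 = 12.08 mg/L.

12.1 mg/L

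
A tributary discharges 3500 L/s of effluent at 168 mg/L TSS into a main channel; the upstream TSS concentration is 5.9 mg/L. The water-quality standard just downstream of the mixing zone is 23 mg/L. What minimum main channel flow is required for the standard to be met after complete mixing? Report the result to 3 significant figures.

Set C_mix = 23: (Q·5.900 + 3500·168.0) / (Q + 3500) = 23
→ Q = 3500·(168.0 − 23)/(23 − 5.900) = 29680 L/s.

29700 L/s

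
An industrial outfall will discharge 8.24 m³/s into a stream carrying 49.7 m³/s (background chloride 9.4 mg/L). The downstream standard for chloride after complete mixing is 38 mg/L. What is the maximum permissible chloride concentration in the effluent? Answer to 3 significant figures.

211 mg/L

At the limit, (Qr·Cr + Qe·Cₑ)/(Qr + Qe) = 38:
Cₑ = (57.94·38 − 49.70·9.400) / 8.240 = 210.5 mg/L.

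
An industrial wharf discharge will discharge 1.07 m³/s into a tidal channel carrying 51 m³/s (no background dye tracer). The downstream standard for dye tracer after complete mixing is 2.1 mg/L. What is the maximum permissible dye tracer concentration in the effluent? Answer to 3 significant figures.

102 mg/L

At the limit, (Qr·Cr + Qe·Cₑ)/(Qr + Qe) = 2.1:
Cₑ = (52.07·2.1 − 51.00·0) / 1.070 = 102.2 mg/L.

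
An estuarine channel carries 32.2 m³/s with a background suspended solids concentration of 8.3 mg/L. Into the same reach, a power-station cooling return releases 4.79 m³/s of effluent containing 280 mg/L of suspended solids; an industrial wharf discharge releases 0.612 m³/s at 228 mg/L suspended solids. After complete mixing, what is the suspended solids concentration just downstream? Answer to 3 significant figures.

46.5 mg/L

Flow-weighted average: C = (32.20·8.300 + 4.790·280.0 + 0.6120·228.0) / 37.60 = 1748/37.60 = 46.49 mg/L.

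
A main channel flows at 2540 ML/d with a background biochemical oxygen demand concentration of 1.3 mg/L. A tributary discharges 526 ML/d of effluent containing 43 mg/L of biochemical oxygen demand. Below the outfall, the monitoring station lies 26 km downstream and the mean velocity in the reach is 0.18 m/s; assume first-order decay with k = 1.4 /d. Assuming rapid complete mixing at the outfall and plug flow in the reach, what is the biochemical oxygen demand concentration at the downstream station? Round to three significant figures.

Conservation of mass: C = (2540·1.300 + 526.0·43.00) / 3066 = 25920/3066 = 8.454 mg/L.
Travel time t = 26·1000 / 0.18 = 144400 s = 40.12 h.
Decay over the reach: 8.454·exp(−kt) = 8.454·0.09628 = 0.8139 mg/L.

0.814 mg/L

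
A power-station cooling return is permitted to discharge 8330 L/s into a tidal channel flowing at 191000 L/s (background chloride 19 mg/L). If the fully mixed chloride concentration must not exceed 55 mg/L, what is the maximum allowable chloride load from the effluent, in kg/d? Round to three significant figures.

Mass balance at the limit: 191000·19.00 + 8330·Cₑ = 199300·55 → Cₑ = 880.5 mg/L.
8330 L/s = 8.330 m³/s. Load = 8.330 m³/s × 880.5 g/m³ × 86 400 s/d = 633700 kg/d.

634000 kg/d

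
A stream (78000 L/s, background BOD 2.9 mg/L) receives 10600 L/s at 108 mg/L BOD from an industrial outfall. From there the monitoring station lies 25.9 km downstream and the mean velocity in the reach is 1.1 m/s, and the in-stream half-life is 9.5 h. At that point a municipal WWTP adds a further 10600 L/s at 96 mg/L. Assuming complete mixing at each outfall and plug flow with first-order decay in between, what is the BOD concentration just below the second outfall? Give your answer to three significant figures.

18.8 mg/L

Mass balance: C = (78000·2.900 + 10600·108.0) / 88600 = 1371000/88600 = 15.47 mg/L; combined flow 88600 L/s.
Travel time t = 25.9·1000 / 1.1 = 23550 s = 6.540 h.
Half-life 9.5 h → k = ln 2 / 9.5 = 0.07296 h⁻¹ = 1.751 d⁻¹.
Decay over the reach: 15.47·exp(−kt) = 15.47·0.6205 = 9.602 mg/L.
Second outfall: C = (88600·9.602 + 10600·96.00)/99200 = 18.83 mg/L.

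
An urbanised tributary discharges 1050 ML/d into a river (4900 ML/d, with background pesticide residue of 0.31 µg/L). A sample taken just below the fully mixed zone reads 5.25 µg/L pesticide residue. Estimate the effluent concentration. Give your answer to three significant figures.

28.3 µg/L

Mass balance: 4900·0.3100 + 1050·Cₑ = 5950·5.250
→ Cₑ = (5950·5.250 − 4900·0.3100) / 1050 = 28.30 µg/L.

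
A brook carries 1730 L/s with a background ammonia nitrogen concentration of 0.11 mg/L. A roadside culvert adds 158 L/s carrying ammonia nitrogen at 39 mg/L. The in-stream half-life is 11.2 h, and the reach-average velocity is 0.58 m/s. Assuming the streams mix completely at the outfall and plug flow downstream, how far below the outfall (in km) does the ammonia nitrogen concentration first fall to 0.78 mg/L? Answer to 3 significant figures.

Flow-weighted average: C = (1730·0.1100 + 158.0·39.00) / 1888 = 6352/1888 = 3.365 mg/L.
Half-life 11.2 h → k = ln 2 / 11.2 = 0.06189 h⁻¹ = 1.485 d⁻¹.
Set 3.365·exp(−k·t) = 0.78 → t = ln(3.365/0.78)/k = 85030 s = 23.62 h.
Distance = v·t = 0.58·85030 = 49320 m = 49.32 km.

49.3 km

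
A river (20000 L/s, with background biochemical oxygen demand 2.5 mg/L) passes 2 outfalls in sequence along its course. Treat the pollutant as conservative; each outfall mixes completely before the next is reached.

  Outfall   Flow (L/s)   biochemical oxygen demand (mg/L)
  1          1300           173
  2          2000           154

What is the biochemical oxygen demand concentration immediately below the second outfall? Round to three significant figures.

25.0 mg/L

After outfall 1: Q = 20000 + 1300 = 21300 L/s; C = (20000·2.500 + 1300·173.0)/21300 = 12.91 mg/L.
After outfall 2: Q = 21300 + 2000 = 23300 L/s; C = (21300·12.91 + 2000·154.0)/23300 = 25.02 mg/L.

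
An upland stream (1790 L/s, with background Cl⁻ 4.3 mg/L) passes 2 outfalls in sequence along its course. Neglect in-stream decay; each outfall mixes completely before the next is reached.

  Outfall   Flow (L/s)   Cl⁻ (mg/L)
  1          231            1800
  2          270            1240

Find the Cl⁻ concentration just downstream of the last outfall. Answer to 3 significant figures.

Outfall 1: combined Q = 2021 L/s; C = (1790·4.300 + 231.0·1800)/2021 = 209.5 mg/L.
Outfall 2: combined Q = 2291 L/s; C = (2021·209.5 + 270.0·1240)/2291 = 331.0 mg/L.

331 mg/L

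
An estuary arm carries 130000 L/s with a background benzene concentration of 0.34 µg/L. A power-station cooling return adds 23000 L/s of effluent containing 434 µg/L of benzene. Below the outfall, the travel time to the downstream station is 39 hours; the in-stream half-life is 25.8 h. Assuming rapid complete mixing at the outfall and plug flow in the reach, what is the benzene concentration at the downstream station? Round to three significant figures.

23.0 µg/L

Conservation of mass: C = (130000·0.3400 + 23000·434.0) / 153000 = 10030000/153000 = 65.53 µg/L.
Half-life 25.8 h → k = ln 2 / 25.8 = 0.02687 h⁻¹ = 0.6448 d⁻¹.
After decay, C = 65.53 × e^(−kt) = 65.53 × 0.3507 = 22.98 µg/L.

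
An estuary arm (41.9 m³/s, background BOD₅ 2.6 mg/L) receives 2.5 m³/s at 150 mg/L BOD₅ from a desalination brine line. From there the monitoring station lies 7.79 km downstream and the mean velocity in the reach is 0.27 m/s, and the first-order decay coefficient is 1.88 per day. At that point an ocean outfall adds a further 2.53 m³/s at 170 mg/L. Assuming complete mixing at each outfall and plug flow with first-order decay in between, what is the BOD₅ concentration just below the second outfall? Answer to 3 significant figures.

Mass balance: C = (41.90·2.600 + 2.500·150.0) / 44.40 = 483.9/44.40 = 10.90 mg/L; combined flow 44.40 m³/s.
Travel time t = 7.79·1000 / 0.27 = 28850 s = 8.014 h.
First-order decay: C = 10.90·exp(−k·t) = 10.90·0.5338 = 5.818 mg/L.
At the second outfall, C = (44.40·5.818 + 2.530·170.0) / (44.40 + 2.530) = 14.67 mg/L.

14.7 mg/L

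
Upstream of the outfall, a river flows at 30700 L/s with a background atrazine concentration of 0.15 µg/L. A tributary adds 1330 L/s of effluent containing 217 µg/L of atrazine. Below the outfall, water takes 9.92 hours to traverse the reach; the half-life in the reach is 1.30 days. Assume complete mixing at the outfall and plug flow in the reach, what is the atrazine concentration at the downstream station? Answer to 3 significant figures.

7.34 µg/L

Flow-weighted average: C = (30700·0.1500 + 1330·217.0) / 32030 = 293200/32030 = 9.154 µg/L.
Half-life 1.30 d → k = ln 2 / 1.30 = 0.5332 d⁻¹.
After decay, C = 9.154 × e^(−kt) = 9.154 × 0.8022 = 7.344 µg/L.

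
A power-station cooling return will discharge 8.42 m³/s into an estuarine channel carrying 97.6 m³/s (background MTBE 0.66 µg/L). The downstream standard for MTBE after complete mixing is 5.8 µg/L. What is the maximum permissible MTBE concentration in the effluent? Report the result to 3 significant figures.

At the limit, (Qr·Cr + Qe·Cₑ)/(Qr + Qe) = 5.8:
Cₑ = (106.0·5.8 − 97.60·0.6600) / 8.420 = 65.38 µg/L.

65.4 µg/L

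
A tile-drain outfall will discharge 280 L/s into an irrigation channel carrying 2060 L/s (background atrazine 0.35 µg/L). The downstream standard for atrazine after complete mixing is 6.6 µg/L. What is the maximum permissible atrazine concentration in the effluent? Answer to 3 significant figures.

52.6 µg/L

At the limit, (Qr·Cr + Qe·Cₑ)/(Qr + Qe) = 6.6:
Cₑ = (2340·6.6 − 2060·0.3500) / 280.0 = 52.58 µg/L.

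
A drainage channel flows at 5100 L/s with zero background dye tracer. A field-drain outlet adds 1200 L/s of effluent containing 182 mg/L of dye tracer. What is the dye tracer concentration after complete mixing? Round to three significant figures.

34.7 mg/L

Conservation of mass: C = (5100·0 + 1200·182.0) / 6300 = 218400/6300 = 34.67 mg/L.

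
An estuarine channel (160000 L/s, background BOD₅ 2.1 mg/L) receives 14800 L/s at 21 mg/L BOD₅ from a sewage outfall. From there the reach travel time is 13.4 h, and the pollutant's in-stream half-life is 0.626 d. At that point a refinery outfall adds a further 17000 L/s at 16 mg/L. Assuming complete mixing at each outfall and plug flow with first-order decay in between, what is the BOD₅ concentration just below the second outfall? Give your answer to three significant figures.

3.24 mg/L

Mass balance: C = (160000·2.100 + 14800·21.00) / 174800 = 646800/174800 = 3.700 mg/L; combined flow 174800 L/s.
Half-life 0.626 d → k = ln 2 / 0.626 = 1.107 d⁻¹.
After decay, C = 3.700 × e^(−kt) = 3.700 × 0.5389 = 1.994 mg/L.
At the second outfall, C = (174800·1.994 + 17000·16.00) / (174800 + 17000) = 3.235 mg/L.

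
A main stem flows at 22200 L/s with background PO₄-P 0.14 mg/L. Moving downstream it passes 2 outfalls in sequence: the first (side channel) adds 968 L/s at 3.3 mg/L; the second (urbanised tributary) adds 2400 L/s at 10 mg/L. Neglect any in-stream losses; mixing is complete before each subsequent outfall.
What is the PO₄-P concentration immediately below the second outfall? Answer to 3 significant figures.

After outfall 1: Q = 22200 + 968.0 = 23170 L/s; C = (22200·0.1400 + 968.0·3.300)/23170 = 0.2720 mg/L.
After outfall 2: Q = 23170 + 2400 = 25570 L/s; C = (23170·0.2720 + 2400·10.00)/25570 = 1.185 mg/L.

1.19 mg/L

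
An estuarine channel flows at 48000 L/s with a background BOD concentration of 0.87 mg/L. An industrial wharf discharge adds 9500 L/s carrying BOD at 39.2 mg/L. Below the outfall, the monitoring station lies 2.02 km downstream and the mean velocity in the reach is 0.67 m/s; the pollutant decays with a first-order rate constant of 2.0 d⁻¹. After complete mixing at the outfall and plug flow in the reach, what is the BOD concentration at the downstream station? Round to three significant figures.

After mixing, C = (48000·0.8700 + 9500·39.20) / 57500 = 414200/57500 = 7.203 mg/L.
Travel time t = 2.02·1000 / 0.67 = 3015 s = 0.8375 h.
First-order decay: C = 7.203·exp(−k·t) = 7.203·0.9326 = 6.717 mg/L.

6.72 mg/L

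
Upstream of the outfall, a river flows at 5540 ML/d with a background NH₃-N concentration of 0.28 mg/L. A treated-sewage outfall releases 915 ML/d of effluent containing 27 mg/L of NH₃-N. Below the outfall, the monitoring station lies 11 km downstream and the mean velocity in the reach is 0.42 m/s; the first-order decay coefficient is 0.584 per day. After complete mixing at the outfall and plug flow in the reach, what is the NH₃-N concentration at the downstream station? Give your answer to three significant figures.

3.41 mg/L

Mixed concentration C = ΣQC/ΣQ = (5540·0.2800 + 915.0·27.00) / 6455 = 26260/6455 = 4.068 mg/L.
Travel time t = 11·1000 / 0.42 = 26190 s = 7.275 h.
Decay over the reach: 4.068·exp(−kt) = 4.068·0.8378 = 3.408 mg/L.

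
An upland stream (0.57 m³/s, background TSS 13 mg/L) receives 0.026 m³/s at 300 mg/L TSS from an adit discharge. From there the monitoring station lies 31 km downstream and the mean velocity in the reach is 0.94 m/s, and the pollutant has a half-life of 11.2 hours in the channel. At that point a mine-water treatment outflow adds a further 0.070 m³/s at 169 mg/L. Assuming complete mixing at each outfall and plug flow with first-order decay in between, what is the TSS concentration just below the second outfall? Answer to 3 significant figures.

30.7 mg/L

Flow-weighted average: C = (0.5700·13.00 + 0.02600·300.0) / 0.5960 = 15.21/0.5960 = 25.52 mg/L; combined flow 0.5960 m³/s.
Travel time t = 31·1000 / 0.94 = 32980 s = 9.161 h.
Half-life 11.2 h → k = ln 2 / 11.2 = 0.06189 h⁻¹ = 1.485 d⁻¹.
After decay, C = 25.52 × e^(−kt) = 25.52 × 0.5673 = 14.48 mg/L.
Second outfall: C = (0.5960·14.48 + 0.07000·169.0)/0.6660 = 30.72 mg/L.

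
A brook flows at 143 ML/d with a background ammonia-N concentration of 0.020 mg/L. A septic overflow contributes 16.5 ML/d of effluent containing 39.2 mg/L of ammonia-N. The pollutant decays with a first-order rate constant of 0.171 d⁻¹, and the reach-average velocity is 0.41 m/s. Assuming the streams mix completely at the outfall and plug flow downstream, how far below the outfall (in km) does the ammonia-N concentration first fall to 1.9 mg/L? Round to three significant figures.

Mass balance: C = (143.0·0.02000 + 16.50·39.20) / 159.5 = 649.7/159.5 = 4.073 mg/L.
Set 4.073·exp(−k·t) = 1.9 → t = ln(4.073/1.9)/k = 385300 s = 107.0 h.
Distance = v·t = 0.41·385300 = 158000 m = 158.0 km.

158 km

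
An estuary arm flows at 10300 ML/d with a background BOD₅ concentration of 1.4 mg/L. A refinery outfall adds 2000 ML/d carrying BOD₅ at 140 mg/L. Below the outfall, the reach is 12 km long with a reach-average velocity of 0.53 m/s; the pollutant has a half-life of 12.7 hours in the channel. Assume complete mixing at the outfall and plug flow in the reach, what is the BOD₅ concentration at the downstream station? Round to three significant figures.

17.0 mg/L

Mass balance: C = (10300·1.400 + 2000·140.0) / 12300 = 294400/12300 = 23.94 mg/L.
Travel time t = 12·1000 / 0.53 = 22640 s = 6.289 h.
Half-life 12.7 h → k = ln 2 / 12.7 = 0.05458 h⁻¹ = 1.310 d⁻¹.
After decay, C = 23.94 × e^(−kt) = 23.94 × 0.7095 = 16.98 mg/L.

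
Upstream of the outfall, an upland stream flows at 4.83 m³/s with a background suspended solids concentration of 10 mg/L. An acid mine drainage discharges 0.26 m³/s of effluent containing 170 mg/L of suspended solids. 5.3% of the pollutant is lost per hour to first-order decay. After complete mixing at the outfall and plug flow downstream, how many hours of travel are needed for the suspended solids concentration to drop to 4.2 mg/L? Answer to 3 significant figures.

Flow-weighted average: C = (4.830·10.00 + 0.2600·170.0) / 5.090 = 92.50/5.090 = 18.17 mg/L.
5.3%/h lost → k = −ln(1 − 0.053) = 0.05446 h⁻¹.
18.17·exp(−k·t) = 4.2 → t = ln(18.17/4.2)/k = 96840 s = 26.90 h.

26.9 h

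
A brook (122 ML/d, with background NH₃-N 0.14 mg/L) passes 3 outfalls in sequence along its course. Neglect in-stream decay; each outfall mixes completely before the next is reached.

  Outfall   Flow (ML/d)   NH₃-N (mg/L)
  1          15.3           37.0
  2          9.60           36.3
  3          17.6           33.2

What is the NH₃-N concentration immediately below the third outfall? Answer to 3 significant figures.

Below outfall 1: Q → 137.3 ML/d, C = (122.0·0.1400 + 15.30·37.00)/137.3 = 4.247 mg/L.
Below outfall 2: Q → 146.9 ML/d, C = (137.3·4.247 + 9.600·36.30)/146.9 = 6.342 mg/L.
Below outfall 3: Q → 164.5 ML/d, C = (146.9·6.342 + 17.60·33.20)/164.5 = 9.216 mg/L.

9.22 mg/L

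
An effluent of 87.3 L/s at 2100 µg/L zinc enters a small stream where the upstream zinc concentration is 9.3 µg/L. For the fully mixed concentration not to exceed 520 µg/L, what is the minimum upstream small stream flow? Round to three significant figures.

Set C_mix = 520: (Q·9.300 + 87.30·2100) / (Q + 87.30) = 520
→ Q = 87.30·(2100 − 520)/(520 − 9.300) = 270.1 L/s.

270 L/s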